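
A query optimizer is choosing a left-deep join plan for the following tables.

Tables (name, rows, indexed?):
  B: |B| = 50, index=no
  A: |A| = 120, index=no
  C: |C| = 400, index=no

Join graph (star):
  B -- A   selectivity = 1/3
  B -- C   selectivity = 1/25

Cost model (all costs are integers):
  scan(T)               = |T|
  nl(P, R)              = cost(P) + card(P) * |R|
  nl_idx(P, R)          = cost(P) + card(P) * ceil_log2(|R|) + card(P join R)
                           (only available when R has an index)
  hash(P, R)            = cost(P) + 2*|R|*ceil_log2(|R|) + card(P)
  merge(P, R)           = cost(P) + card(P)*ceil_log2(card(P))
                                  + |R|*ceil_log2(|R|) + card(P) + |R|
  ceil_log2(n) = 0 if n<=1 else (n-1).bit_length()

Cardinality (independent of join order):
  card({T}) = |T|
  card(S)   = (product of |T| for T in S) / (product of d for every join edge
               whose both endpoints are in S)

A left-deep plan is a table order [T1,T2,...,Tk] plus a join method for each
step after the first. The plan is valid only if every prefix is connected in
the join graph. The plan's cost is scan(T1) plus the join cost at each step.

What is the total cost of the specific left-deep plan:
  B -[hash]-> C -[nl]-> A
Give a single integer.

step 1: scan B: cost=50, card=50
step 2: join C via hash
    card(P join C) = 50*400/(25) = 800
    cost = 50 + 2*400*9 + 50 = 7300
step 3: join A via nl
    card(P join A) = 800*120/(3) = 32000
    cost = 7300 + 800*120 = 103300

103300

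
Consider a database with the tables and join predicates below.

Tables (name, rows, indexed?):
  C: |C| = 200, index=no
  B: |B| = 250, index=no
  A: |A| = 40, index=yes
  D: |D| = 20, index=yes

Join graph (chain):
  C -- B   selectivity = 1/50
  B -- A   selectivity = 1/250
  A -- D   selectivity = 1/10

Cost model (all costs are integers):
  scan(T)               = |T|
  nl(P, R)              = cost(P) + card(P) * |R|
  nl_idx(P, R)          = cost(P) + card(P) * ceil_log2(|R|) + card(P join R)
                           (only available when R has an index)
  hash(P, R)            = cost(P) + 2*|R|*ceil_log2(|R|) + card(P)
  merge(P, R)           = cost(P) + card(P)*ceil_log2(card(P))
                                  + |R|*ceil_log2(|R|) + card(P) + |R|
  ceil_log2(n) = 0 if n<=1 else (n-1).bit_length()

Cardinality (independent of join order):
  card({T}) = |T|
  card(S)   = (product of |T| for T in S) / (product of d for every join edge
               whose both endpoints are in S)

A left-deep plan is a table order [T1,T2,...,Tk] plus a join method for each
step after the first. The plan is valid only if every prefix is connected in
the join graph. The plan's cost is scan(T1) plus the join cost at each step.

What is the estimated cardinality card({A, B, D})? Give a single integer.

80

Tables in S: A(40), B(250), D(20)
Edges inside S: B-A(d=250), A-D(d=10)
numerator = 40 * 250 * 20 = 200000
denominator = 250 * 10 = 2500
card(S) = 200000 / 2500 = 80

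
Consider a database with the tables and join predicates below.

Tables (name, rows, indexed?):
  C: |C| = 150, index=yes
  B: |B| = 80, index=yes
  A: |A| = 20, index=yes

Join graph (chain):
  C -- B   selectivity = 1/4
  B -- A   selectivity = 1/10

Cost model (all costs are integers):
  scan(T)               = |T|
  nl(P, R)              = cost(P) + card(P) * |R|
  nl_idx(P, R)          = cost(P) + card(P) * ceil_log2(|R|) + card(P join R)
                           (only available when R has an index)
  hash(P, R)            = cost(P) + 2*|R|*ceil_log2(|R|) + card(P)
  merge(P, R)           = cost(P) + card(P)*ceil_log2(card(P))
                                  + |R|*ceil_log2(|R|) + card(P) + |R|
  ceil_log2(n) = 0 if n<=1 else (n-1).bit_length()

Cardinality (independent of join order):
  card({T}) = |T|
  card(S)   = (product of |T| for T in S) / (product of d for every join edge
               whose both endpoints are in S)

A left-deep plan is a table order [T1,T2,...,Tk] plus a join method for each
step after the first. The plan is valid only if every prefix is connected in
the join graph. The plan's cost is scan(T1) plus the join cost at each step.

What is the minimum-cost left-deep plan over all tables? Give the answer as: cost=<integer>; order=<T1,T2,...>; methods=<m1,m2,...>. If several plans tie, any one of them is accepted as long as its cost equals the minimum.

Selinger DP (subsets sized 1..n):
  {C}: scan cost=150, card=150
  {B}: scan cost=80, card=80
  {A}: scan cost=20, card=20
  {BC}: card=3000; try (B,hash)→1420, (C,merge)→2070, (B,merge)→2140, (C,hash)→2560, (C,nl_idx)→3720, (B,nl_idx)→4200 …(+2); best=1420 via (B,hash)
  {AB}: card=160; try (B,nl_idx)→320, (A,hash)→360, (A,nl_idx)→640, (B,merge)→780, (A,merge)→840, (B,hash)→1160 …(+2); best=320 via (B,nl_idx)
  {ABC}: card=6000; try (C,hash)→2880, (C,merge)→3110, (A,hash)→4620, (C,nl_idx)→7600, (A,nl_idx)→22420, (C,nl)→24320 …(+2); best=2880 via (C,hash)

cost=2880; order=A,B,C; methods=nl_idx,hash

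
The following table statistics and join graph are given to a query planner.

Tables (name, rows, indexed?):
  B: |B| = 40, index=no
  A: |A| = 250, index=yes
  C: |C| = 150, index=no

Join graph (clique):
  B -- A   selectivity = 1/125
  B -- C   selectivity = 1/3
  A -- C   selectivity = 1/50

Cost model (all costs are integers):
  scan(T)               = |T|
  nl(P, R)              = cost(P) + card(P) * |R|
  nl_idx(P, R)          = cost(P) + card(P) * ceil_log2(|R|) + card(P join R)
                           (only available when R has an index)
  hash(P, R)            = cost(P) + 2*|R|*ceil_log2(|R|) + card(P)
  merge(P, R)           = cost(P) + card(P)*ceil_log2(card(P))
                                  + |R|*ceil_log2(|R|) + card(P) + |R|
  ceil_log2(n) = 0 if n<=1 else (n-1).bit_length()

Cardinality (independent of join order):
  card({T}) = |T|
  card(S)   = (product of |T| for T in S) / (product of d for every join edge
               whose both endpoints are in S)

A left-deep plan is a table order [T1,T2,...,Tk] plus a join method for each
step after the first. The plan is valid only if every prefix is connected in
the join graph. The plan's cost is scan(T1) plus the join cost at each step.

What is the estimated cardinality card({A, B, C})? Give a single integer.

Tables in S: A(250), B(40), C(150)
Edges inside S: B-A(d=125), B-C(d=3), A-C(d=50)
numerator = 250 * 40 * 150 = 1500000
denominator = 125 * 3 * 50 = 18750
card(S) = 1500000 / 18750 = 80

80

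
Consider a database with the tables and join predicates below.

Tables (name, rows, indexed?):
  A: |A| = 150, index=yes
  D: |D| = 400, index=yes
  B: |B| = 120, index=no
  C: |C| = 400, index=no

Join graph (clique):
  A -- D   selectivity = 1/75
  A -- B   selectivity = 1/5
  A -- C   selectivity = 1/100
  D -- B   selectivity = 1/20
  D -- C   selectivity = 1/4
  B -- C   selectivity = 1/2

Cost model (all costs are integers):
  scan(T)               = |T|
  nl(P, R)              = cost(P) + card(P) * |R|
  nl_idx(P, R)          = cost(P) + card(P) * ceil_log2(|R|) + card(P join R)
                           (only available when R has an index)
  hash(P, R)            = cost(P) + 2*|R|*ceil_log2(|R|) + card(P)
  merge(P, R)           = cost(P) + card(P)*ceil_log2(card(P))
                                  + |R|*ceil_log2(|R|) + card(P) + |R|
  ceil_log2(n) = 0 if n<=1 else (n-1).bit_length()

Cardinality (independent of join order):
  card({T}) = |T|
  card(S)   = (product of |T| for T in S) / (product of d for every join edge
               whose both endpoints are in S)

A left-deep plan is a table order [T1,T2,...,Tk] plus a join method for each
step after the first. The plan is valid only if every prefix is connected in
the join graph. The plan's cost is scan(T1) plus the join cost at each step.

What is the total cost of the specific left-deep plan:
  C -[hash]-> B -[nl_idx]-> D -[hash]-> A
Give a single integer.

460880

step 1: scan C: cost=400, card=400
step 2: join B via hash
    card(P join B) = 400*120/(2) = 24000
    cost = 400 + 2*120*7 + 400 = 2480
step 3: join D via nl_idx
    card(P join D) = 24000*400/(20*4) = 120000
    cost = 2480 + 24000*9 + 120000 = 338480
step 4: join A via hash
    card(P join A) = 120000*150/(75*5*100) = 480
    cost = 338480 + 2*150*8 + 120000 = 460880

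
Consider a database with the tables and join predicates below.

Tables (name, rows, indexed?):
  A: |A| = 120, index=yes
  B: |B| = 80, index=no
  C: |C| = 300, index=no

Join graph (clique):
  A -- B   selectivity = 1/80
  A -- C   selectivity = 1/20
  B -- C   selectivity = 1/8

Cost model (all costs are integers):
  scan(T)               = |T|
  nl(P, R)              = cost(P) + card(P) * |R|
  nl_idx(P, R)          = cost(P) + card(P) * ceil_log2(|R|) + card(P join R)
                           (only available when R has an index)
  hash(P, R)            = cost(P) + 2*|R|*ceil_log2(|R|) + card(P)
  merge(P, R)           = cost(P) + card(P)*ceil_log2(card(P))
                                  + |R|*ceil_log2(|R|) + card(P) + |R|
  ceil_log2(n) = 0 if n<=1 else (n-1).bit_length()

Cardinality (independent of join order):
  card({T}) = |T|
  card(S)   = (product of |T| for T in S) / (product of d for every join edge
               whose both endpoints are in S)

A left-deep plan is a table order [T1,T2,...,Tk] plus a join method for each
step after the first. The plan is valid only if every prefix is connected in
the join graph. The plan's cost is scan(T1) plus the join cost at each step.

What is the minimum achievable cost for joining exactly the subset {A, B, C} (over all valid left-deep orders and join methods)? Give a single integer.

4720

Selinger DP over subsets of {A,B,C}:
  {A}: scan cost=120, card=120
  {B}: scan cost=80, card=80
  {C}: scan cost=300, card=300
  {AB}: card=120; try (A,nl_idx)→760, (B,hash)→1360, (A,merge)→1680, (B,merge)→1720, (A,hash)→1840, (A,nl)→9680 …(+1); best=760 via (A,nl_idx)
  {AC}: card=1800; try (A,hash)→2280, (C,merge)→4080, (A,nl_idx)→4200, (A,merge)→4260, (C,hash)→5640, (C,nl)→36120 …(+1); best=2280 via (A,hash)
  {BC}: card=3000; try (B,hash)→1720, (C,merge)→3720, (B,merge)→3940, (C,hash)→5560, (C,nl)→24080, (B,nl)→24300; best=1720 via (B,hash)
  {ABC}: card=225; try (C,merge)→4720, (B,hash)→5200, (C,hash)→6280, (A,hash)→6400, (A,nl_idx)→22945, (B,merge)→24520 …(+4); best=4720 via (C,merge)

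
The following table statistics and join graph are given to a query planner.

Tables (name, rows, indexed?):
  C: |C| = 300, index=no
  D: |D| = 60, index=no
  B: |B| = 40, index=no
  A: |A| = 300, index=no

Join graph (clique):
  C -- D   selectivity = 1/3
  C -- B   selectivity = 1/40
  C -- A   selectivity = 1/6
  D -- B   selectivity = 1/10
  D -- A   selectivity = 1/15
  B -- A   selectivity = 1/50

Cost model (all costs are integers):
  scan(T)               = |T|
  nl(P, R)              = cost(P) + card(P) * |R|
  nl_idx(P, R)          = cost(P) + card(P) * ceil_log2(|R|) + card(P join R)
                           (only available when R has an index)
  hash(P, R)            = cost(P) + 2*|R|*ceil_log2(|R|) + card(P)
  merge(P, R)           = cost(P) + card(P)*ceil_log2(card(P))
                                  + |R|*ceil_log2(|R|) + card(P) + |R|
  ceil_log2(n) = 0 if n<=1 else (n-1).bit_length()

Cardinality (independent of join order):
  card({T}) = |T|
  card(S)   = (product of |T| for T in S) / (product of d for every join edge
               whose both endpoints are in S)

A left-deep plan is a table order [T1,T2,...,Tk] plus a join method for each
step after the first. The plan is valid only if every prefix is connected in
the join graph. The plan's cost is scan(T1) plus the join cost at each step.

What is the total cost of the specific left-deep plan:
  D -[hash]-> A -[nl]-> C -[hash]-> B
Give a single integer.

386000

step 1: scan D: cost=60, card=60
step 2: join A via hash
    card(P join A) = 60*300/(15) = 1200
    cost = 60 + 2*300*9 + 60 = 5520
step 3: join C via nl
    card(P join C) = 1200*300/(3*6) = 20000
    cost = 5520 + 1200*300 = 365520
step 4: join B via hash
    card(P join B) = 20000*40/(40*10*50) = 40
    cost = 365520 + 2*40*6 + 20000 = 386000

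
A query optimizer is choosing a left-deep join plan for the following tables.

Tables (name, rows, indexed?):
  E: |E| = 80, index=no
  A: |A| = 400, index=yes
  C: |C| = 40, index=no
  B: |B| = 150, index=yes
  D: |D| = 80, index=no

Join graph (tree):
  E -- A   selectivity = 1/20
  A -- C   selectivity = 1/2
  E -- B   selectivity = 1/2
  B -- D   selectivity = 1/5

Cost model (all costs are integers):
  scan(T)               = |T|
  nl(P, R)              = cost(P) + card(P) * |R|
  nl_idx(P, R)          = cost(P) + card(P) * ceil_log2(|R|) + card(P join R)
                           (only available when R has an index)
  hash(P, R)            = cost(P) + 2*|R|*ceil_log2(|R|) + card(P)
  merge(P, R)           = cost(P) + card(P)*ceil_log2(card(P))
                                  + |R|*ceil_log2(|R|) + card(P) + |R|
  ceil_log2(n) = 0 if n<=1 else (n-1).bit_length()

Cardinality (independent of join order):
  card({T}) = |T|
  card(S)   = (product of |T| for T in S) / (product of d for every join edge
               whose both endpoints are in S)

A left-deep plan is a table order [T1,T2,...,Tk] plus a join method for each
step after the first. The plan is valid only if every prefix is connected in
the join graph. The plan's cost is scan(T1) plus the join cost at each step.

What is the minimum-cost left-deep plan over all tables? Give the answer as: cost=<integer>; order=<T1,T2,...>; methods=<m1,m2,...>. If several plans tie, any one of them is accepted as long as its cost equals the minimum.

cost=2028620; order=B,D,E,A,C; methods=hash,hash,hash,hash

Selinger DP (subsets sized 1..n):
  {E}: scan cost=80, card=80
  {A}: scan cost=400, card=400
  {C}: scan cost=40, card=40
  {B}: scan cost=150, card=150
  {D}: scan cost=80, card=80
  {AE}: card=1600; try (E,hash)→1920, (A,nl_idx)→2400, (A,merge)→4720, (E,merge)→5040, (A,hash)→7360, (A,nl)→32080 …(+1); best=1920 via (E,hash)
  {BE}: card=6000; try (E,hash)→1420, (B,merge)→2070, (E,merge)→2140, (B,hash)→2560, (B,nl_idx)→6720, (B,nl)→12080 …(+1); best=1420 via (E,hash)
  {AC}: card=8000; try (C,hash)→1280, (A,merge)→4320, (C,merge)→4680, (A,hash)→7280, (A,nl_idx)→8400, (A,nl)→16040 …(+1); best=1280 via (C,hash)
  {BD}: card=2400; try (D,hash)→1420, (B,merge)→2070, (D,merge)→2140, (B,hash)→2560, (B,nl_idx)→3120, (B,nl)→12080 …(+1); best=1420 via (D,hash)
  {ACE}: card=32000; try (C,hash)→4000, (E,hash)→10400, (C,merge)→21400, (C,nl)→65920, (E,merge)→113920, (E,nl)→641280; best=4000 via (C,hash)
  {ABE}: card=120000; try (B,hash)→5920, (A,hash)→14620, (B,merge)→22470, (A,merge)→89420, (B,nl_idx)→134720, (A,nl_idx)→175420 …(+2); best=5920 via (B,hash)
  {BDE}: card=96000; try (E,hash)→4940, (D,hash)→8540, (E,merge)→33260, (D,merge)→86060, (E,nl)→193420, (D,nl)→481420; best=4940 via (E,hash)
  {ABCE}: card=2400000; try (B,hash)→38400, (C,hash)→126400, (B,merge)→517350, (C,merge)→2166200, (B,nl_idx)→2660000, (B,nl)→4804000 …(+1); best=38400 via (B,hash)
  {ABDE}: card=1920000; try (A,hash)→108140, (D,hash)→127040, (A,merge)→1736940, (D,merge)→2166560, (A,nl_idx)→2788940, (D,nl)→9605920 …(+1); best=108140 via (A,hash)
  {ABCDE}: card=38400000; try (C,hash)→2028620, (D,hash)→2439520, (C,merge)→42348420, (D,merge)→55239040, (C,nl)→76908140, (D,nl)→192038400; best=2028620 via (C,hash)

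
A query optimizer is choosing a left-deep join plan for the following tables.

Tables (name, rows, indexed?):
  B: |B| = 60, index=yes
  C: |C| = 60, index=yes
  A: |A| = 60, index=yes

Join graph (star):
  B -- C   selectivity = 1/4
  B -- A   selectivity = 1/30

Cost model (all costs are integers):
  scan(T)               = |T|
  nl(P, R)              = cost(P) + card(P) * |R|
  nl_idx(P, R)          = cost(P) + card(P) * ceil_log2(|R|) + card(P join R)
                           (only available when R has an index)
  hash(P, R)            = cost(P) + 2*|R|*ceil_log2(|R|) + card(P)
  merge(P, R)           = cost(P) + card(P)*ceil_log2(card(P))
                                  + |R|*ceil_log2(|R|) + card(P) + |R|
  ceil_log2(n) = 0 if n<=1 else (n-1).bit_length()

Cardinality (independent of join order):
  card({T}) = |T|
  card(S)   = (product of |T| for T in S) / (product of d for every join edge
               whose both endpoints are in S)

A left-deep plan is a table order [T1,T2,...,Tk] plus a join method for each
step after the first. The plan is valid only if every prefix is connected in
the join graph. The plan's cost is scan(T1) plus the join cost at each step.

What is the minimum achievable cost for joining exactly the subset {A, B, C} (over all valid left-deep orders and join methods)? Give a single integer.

1380

Selinger DP over subsets of {A,B,C}:
  {B}: scan cost=60, card=60
  {C}: scan cost=60, card=60
  {A}: scan cost=60, card=60
  {BC}: card=900; try (C,hash)→840, (B,hash)→840, (C,merge)→900, (B,merge)→900, (C,nl_idx)→1320, (B,nl_idx)→1320 …(+2); best=840 via (C,hash)
  {AB}: card=120; try (B,nl_idx)→540, (A,nl_idx)→540, (B,hash)→840, (A,hash)→840, (B,merge)→900, (A,merge)→900 …(+2); best=540 via (B,nl_idx)
  {ABC}: card=1800; try (C,hash)→1380, (C,merge)→1920, (A,hash)→2460, (C,nl_idx)→3060, (C,nl)→7740, (A,nl_idx)→8040 …(+2); best=1380 via (C,hash)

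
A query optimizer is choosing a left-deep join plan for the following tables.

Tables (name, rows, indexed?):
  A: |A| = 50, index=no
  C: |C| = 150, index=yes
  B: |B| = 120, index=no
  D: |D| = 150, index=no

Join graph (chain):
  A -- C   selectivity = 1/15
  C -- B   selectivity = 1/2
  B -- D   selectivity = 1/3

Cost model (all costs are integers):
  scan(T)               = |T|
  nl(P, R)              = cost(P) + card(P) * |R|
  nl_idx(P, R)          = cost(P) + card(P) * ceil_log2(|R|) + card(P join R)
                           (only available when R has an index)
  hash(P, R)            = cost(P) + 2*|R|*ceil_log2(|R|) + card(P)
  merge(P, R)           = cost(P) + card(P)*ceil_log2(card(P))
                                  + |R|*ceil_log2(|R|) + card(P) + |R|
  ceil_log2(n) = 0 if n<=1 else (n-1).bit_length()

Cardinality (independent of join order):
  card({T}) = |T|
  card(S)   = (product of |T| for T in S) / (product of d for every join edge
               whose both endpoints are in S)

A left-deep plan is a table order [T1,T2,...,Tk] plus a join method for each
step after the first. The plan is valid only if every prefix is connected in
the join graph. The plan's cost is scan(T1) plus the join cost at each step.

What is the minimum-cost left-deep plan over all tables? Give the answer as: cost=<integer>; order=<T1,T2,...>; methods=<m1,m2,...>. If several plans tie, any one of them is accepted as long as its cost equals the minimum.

cost=35480; order=C,A,B,D; methods=hash,hash,hash

Selinger DP (subsets sized 1..n):
  {A}: scan cost=50, card=50
  {C}: scan cost=150, card=150
  {B}: scan cost=120, card=120
  {D}: scan cost=150, card=150
  {AC}: card=500; try (A,hash)→900, (C,nl_idx)→950, (C,merge)→1750, (A,merge)→1850, (C,hash)→2500, (C,nl)→7550 …(+1); best=900 via (A,hash)
  {BC}: card=9000; try (B,hash)→1980, (C,merge)→2430, (B,merge)→2460, (C,hash)→2640, (C,nl_idx)→10080, (C,nl)→18120 …(+1); best=1980 via (B,hash)
  {BD}: card=6000; try (B,hash)→1980, (D,merge)→2430, (B,merge)→2460, (D,hash)→2640, (D,nl)→18120, (B,nl)→18150; best=1980 via (B,hash)
  {ABC}: card=30000; try (B,hash)→3080, (B,merge)→6860, (A,hash)→11580, (B,nl)→60900, (A,merge)→137330, (A,nl)→451980; best=3080 via (B,hash)
  {BCD}: card=450000; try (C,hash)→10380, (D,hash)→13380, (C,merge)→87330, (D,merge)→138330, (C,nl_idx)→499980, (C,nl)→901980 …(+1); best=10380 via (C,hash)
  {ABCD}: card=1500000; try (D,hash)→35480, (A,hash)→460980, (D,merge)→484430, (D,nl)→4503080, (A,merge)→9010730, (A,nl)→22510380; best=35480 via (D,hash)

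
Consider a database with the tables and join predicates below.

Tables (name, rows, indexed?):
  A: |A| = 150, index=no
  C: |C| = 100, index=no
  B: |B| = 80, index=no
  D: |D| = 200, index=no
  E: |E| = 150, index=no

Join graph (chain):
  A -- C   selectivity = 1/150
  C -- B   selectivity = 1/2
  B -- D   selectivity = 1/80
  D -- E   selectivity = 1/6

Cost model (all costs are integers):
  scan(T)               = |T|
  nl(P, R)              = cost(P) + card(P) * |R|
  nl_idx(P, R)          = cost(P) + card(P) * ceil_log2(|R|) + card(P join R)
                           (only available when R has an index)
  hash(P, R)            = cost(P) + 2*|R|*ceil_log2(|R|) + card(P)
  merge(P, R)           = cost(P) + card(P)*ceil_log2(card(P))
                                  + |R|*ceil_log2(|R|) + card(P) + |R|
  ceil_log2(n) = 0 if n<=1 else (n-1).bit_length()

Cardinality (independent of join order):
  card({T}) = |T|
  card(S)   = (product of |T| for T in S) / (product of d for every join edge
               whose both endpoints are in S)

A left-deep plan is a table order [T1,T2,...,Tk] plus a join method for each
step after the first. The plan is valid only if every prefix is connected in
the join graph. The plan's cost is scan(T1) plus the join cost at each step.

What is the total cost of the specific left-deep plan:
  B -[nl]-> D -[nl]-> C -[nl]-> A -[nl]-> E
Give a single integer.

3036080

step 1: scan B: cost=80, card=80
step 2: join D via nl
    card(P join D) = 80*200/(80) = 200
    cost = 80 + 80*200 = 16080
step 3: join C via nl
    card(P join C) = 200*100/(2) = 10000
    cost = 16080 + 200*100 = 36080
step 4: join A via nl
    card(P join A) = 10000*150/(150) = 10000
    cost = 36080 + 10000*150 = 1536080
step 5: join E via nl
    card(P join E) = 10000*150/(6) = 250000
    cost = 1536080 + 10000*150 = 3036080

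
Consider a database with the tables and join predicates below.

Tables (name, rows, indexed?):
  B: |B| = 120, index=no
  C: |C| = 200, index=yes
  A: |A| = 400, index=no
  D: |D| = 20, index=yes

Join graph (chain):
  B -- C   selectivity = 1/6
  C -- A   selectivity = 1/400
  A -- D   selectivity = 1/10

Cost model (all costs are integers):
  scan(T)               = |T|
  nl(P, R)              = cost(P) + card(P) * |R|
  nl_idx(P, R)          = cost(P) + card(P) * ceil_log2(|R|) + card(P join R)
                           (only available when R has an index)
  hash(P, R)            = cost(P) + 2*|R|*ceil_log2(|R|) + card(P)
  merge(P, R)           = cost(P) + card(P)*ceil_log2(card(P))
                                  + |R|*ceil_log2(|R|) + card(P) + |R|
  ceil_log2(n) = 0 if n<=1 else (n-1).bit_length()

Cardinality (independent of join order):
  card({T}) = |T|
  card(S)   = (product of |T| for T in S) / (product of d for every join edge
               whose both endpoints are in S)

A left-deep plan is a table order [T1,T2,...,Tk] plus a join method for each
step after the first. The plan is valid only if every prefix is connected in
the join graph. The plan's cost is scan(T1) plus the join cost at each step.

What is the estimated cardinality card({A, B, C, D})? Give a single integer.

Tables in S: A(400), B(120), C(200), D(20)
Edges inside S: B-C(d=6), C-A(d=400), A-D(d=10)
numerator = 400 * 120 * 200 * 20 = 192000000
denominator = 6 * 400 * 10 = 24000
card(S) = 192000000 / 24000 = 8000

8000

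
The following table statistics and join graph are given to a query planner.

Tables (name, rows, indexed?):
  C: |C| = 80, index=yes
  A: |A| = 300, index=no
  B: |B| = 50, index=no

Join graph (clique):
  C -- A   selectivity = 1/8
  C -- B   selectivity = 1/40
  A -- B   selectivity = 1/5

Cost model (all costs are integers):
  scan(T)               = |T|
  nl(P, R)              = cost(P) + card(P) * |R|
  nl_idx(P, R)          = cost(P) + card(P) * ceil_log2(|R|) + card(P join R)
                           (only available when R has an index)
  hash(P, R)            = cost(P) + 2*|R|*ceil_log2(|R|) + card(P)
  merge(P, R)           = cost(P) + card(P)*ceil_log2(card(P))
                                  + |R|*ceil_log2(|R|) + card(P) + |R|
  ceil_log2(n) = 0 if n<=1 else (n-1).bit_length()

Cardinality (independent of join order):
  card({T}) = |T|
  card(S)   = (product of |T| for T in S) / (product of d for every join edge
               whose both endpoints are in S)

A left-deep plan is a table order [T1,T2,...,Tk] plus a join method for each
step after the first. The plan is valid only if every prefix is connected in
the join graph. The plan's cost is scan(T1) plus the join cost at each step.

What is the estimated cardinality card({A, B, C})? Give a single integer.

Tables in S: A(300), B(50), C(80)
Edges inside S: C-A(d=8), C-B(d=40), A-B(d=5)
numerator = 300 * 50 * 80 = 1200000
denominator = 8 * 40 * 5 = 1600
card(S) = 1200000 / 1600 = 750

750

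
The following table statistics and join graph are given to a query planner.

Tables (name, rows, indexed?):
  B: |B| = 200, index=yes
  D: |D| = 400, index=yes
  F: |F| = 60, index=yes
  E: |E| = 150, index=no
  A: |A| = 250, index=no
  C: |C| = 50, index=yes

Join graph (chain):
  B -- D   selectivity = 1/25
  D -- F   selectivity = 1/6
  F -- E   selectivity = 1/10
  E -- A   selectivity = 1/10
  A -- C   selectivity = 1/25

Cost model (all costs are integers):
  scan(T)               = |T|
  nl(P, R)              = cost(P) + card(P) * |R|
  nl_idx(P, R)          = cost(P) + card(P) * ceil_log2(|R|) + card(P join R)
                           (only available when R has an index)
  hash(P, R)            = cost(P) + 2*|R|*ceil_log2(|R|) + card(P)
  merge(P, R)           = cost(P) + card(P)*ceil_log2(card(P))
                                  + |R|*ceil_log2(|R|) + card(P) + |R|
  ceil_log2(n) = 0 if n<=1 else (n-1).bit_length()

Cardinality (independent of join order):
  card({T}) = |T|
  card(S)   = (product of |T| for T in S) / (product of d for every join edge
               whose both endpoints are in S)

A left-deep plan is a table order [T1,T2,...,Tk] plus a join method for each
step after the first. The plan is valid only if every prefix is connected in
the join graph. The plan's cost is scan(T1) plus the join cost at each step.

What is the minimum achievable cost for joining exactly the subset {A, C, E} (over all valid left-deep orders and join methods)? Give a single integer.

4000

Selinger DP over subsets of {A,C,E}:
  {E}: scan cost=150, card=150
  {A}: scan cost=250, card=250
  {C}: scan cost=50, card=50
  {AE}: card=3750; try (E,hash)→2900, (A,merge)→3750, (E,merge)→3850, (A,hash)→4300, (A,nl)→37650, (E,nl)→37750; best=2900 via (E,hash)
  {AC}: card=500; try (C,hash)→1100, (C,nl_idx)→2250, (A,merge)→2650, (C,merge)→2850, (A,hash)→4100, (A,nl)→12550 …(+1); best=1100 via (C,hash)
  {ACE}: card=7500; try (E,hash)→4000, (C,hash)→7250, (E,merge)→7450, (C,nl_idx)→32900, (C,merge)→52000, (E,nl)→76100 …(+1); best=4000 via (E,hash)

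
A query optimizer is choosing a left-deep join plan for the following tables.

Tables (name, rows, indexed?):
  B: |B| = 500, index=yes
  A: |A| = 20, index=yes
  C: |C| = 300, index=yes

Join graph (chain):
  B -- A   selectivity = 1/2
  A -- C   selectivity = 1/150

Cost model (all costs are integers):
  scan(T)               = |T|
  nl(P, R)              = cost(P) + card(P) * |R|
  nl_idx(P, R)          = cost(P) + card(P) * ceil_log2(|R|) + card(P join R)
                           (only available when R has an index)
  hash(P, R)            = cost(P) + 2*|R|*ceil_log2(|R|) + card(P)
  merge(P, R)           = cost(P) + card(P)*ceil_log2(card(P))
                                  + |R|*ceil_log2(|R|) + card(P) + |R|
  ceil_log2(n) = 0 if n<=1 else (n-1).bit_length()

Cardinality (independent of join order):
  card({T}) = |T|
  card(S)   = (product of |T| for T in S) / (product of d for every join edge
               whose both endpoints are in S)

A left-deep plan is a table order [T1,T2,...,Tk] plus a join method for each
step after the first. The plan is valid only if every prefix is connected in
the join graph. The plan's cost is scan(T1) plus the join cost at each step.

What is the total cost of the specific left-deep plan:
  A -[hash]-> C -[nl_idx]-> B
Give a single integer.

15800

step 1: scan A: cost=20, card=20
step 2: join C via hash
    card(P join C) = 20*300/(150) = 40
    cost = 20 + 2*300*9 + 20 = 5440
step 3: join B via nl_idx
    card(P join B) = 40*500/(2) = 10000
    cost = 5440 + 40*9 + 10000 = 15800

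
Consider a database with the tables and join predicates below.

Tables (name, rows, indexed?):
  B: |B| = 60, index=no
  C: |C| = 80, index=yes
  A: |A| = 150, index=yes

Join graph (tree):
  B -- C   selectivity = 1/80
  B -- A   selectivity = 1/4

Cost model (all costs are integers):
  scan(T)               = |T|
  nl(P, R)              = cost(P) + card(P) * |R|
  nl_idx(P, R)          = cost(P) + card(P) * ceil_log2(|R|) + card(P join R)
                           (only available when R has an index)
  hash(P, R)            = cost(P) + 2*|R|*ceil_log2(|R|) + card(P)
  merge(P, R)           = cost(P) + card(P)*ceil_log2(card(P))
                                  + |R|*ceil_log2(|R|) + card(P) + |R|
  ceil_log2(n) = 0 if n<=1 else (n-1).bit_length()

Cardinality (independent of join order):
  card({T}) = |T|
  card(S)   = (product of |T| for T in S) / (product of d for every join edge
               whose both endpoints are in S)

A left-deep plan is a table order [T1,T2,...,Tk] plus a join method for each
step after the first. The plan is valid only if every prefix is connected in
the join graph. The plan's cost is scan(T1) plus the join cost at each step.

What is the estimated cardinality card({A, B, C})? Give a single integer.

2250

Tables in S: A(150), B(60), C(80)
Edges inside S: B-C(d=80), B-A(d=4)
numerator = 150 * 60 * 80 = 720000
denominator = 80 * 4 = 320
card(S) = 720000 / 320 = 2250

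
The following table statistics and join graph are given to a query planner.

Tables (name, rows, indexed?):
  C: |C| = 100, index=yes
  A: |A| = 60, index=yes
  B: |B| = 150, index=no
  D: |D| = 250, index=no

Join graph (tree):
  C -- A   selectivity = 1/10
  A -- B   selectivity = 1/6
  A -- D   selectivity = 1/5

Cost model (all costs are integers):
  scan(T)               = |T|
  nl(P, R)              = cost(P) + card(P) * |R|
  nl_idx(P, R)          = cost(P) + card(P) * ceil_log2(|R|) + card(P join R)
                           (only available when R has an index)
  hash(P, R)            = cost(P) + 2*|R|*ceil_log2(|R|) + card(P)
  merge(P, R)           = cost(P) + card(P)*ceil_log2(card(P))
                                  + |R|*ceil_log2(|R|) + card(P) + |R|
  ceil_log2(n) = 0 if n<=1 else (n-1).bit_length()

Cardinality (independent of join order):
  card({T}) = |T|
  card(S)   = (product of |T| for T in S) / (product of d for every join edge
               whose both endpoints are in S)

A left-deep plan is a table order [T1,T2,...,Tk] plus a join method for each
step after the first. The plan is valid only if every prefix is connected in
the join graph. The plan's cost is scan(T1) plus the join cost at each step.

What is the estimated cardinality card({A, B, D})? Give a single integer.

75000

Tables in S: A(60), B(150), D(250)
Edges inside S: A-B(d=6), A-D(d=5)
numerator = 60 * 150 * 250 = 2250000
denominator = 6 * 5 = 30
card(S) = 2250000 / 30 = 75000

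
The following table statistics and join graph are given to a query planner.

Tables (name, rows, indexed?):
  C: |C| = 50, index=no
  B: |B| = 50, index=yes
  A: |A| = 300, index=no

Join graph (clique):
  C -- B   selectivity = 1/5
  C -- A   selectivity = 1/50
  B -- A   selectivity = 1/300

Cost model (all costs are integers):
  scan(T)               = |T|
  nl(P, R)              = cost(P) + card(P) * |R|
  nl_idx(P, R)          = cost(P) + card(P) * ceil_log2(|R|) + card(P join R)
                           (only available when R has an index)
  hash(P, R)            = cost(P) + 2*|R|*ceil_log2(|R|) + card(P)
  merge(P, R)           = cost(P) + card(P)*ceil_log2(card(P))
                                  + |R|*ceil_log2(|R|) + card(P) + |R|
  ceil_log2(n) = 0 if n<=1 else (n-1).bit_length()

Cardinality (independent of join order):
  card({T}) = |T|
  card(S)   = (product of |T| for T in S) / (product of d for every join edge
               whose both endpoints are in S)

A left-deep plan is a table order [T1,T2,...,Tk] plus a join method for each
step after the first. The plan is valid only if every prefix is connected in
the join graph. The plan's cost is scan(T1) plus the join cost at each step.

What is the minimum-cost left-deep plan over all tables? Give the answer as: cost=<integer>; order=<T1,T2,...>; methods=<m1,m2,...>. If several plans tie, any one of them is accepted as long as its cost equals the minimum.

cost=1850; order=A,B,C; methods=hash,hash

Selinger DP (subsets sized 1..n):
  {C}: scan cost=50, card=50
  {B}: scan cost=50, card=50
  {A}: scan cost=300, card=300
  {BC}: card=500; try (C,hash)→700, (B,hash)→700, (C,merge)→750, (B,merge)→750, (B,nl_idx)→850, (C,nl)→2550 …(+1); best=700 via (C,hash)
  {AC}: card=300; try (C,hash)→1200, (A,merge)→3400, (C,merge)→3650, (A,hash)→5500, (A,nl)→15050, (C,nl)→15300; best=1200 via (C,hash)
  {AB}: card=50; try (B,hash)→1200, (B,nl_idx)→2150, (A,merge)→3400, (B,merge)→3650, (A,hash)→5500, (A,nl)→15050 …(+1); best=1200 via (B,hash)
  {ABC}: card=10; try (C,hash)→1850, (C,merge)→1900, (B,hash)→2100, (B,nl_idx)→3010, (C,nl)→3700, (B,merge)→4550 …(+4); best=1850 via (C,hash)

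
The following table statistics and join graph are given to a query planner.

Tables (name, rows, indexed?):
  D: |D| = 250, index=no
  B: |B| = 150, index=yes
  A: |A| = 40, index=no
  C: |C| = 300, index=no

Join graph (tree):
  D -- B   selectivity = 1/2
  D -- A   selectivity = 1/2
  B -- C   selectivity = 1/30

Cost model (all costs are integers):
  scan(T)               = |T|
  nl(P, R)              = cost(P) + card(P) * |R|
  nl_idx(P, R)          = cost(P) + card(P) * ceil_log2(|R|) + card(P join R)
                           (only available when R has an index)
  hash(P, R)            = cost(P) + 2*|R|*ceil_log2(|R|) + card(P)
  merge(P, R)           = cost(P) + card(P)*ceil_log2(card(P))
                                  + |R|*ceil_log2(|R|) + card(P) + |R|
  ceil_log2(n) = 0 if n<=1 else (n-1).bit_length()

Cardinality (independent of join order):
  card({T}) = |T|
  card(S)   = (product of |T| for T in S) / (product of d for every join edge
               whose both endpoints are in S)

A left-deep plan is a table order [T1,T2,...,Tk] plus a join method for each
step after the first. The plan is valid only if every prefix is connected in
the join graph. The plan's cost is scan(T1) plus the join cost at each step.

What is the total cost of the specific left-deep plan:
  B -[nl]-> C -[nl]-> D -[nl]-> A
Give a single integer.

7920150

step 1: scan B: cost=150, card=150
step 2: join C via nl
    card(P join C) = 150*300/(30) = 1500
    cost = 150 + 150*300 = 45150
step 3: join D via nl
    card(P join D) = 1500*250/(2) = 187500
    cost = 45150 + 1500*250 = 420150
step 4: join A via nl
    card(P join A) = 187500*40/(2) = 3750000
    cost = 420150 + 187500*40 = 7920150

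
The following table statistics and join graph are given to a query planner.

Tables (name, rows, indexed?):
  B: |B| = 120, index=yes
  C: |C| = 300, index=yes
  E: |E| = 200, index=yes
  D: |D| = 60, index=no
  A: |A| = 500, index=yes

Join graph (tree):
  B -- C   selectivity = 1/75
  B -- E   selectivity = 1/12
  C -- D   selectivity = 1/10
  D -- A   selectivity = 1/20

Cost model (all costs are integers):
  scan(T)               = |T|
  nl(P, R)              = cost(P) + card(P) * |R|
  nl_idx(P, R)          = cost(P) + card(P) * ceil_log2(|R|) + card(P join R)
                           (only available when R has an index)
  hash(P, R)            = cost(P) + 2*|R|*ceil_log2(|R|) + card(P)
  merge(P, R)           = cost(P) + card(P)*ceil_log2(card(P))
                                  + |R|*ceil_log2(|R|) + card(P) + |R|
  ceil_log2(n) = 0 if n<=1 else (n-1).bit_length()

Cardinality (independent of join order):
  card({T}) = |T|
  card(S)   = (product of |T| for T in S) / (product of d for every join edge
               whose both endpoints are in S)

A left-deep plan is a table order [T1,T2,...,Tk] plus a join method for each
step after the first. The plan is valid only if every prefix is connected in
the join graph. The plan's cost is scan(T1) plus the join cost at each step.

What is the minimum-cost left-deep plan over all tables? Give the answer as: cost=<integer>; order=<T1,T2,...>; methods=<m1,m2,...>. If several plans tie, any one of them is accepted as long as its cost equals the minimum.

cost=65960; order=B,C,D,E,A; methods=nl_idx,hash,hash,hash

Selinger DP (subsets sized 1..n):
  {B}: scan cost=120, card=120
  {C}: scan cost=300, card=300
  {E}: scan cost=200, card=200
  {D}: scan cost=60, card=60
  {A}: scan cost=500, card=500
  {BC}: card=480; try (C,nl_idx)→1680, (B,hash)→2280, (B,nl_idx)→2880, (C,merge)→4080, (B,merge)→4260, (C,hash)→5640 …(+2); best=1680 via (C,nl_idx)
  {BE}: card=2000; try (B,hash)→2080, (E,merge)→2880, (B,merge)→2960, (E,nl_idx)→3080, (E,hash)→3440, (B,nl_idx)→3600 …(+2); best=2080 via (B,hash)
  {CD}: card=1800; try (D,hash)→1320, (C,nl_idx)→2400, (C,merge)→3480, (D,merge)→3720, (C,hash)→5520, (C,nl)→18060 …(+1); best=1320 via (D,hash)
  {AD}: card=1500; try (D,hash)→1720, (A,nl_idx)→2100, (A,merge)→5480, (D,merge)→5920, (A,hash)→9120, (A,nl)→30060 …(+1); best=1720 via (D,hash)
  {BCE}: card=8000; try (E,hash)→5360, (E,merge)→8280, (C,hash)→9480, (E,nl_idx)→13520, (C,nl_idx)→28080, (C,merge)→29080 …(+2); best=5360 via (E,hash)
  {BCD}: card=2880; try (D,hash)→2880, (B,hash)→4800, (D,merge)→6900, (B,nl_idx)→16800, (B,merge)→23880, (D,nl)→30480 …(+1); best=2880 via (D,hash)
  {ACD}: card=45000; try (C,hash)→8620, (A,hash)→12120, (C,merge)→22720, (A,merge)→27920, (C,nl_idx)→60220, (A,nl_idx)→62520 …(+2); best=8620 via (C,hash)
  {BCDE}: card=48000; try (E,hash)→8960, (D,hash)→14080, (E,merge)→42120, (E,nl_idx)→73920, (D,merge)→117780, (D,nl)→485360 …(+1); best=8960 via (E,hash)
  {ABCD}: card=72000; try (A,hash)→14760, (A,merge)→45320, (B,hash)→55300, (A,nl_idx)→100800, (B,nl_idx)→395620, (B,merge)→774580 …(+2); best=14760 via (A,hash)
  {ABCDE}: card=1200000; try (A,hash)→65960, (E,hash)→89960, (A,merge)→829960, (E,merge)→1312560, (A,nl_idx)→1640960, (E,nl_idx)→1790760 …(+2); best=65960 via (A,hash)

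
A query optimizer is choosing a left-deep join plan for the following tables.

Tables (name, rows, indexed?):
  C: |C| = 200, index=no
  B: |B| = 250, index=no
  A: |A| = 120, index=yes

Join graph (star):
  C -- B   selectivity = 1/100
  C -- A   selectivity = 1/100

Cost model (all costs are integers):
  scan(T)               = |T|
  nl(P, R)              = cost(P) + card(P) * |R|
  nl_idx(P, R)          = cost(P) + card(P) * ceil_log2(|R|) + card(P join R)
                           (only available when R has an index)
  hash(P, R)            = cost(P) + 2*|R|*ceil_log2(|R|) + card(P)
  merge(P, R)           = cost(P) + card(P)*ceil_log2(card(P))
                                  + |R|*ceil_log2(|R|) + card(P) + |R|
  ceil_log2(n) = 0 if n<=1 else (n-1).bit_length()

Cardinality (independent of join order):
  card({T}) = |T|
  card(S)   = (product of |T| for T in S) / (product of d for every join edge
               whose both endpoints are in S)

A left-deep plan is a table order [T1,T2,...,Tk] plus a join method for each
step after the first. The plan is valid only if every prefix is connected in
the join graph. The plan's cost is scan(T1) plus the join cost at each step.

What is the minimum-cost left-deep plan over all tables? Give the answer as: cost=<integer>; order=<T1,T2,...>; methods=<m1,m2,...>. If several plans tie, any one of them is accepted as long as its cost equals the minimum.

Selinger DP (subsets sized 1..n):
  {C}: scan cost=200, card=200
  {B}: scan cost=250, card=250
  {A}: scan cost=120, card=120
  {BC}: card=500; try (C,hash)→3700, (B,merge)→4250, (C,merge)→4300, (B,hash)→4400, (B,nl)→50200, (C,nl)→50250; best=3700 via (C,hash)
  {AC}: card=240; try (A,nl_idx)→1840, (A,hash)→2080, (C,merge)→2880, (A,merge)→2960, (C,hash)→3440, (C,nl)→24120 …(+1); best=1840 via (A,nl_idx)
  {ABC}: card=600; try (A,hash)→5880, (B,hash)→6080, (B,merge)→6250, (A,nl_idx)→7800, (A,merge)→9660, (B,nl)→61840 …(+1); best=5880 via (A,hash)

cost=5880; order=B,C,A; methods=hash,hash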